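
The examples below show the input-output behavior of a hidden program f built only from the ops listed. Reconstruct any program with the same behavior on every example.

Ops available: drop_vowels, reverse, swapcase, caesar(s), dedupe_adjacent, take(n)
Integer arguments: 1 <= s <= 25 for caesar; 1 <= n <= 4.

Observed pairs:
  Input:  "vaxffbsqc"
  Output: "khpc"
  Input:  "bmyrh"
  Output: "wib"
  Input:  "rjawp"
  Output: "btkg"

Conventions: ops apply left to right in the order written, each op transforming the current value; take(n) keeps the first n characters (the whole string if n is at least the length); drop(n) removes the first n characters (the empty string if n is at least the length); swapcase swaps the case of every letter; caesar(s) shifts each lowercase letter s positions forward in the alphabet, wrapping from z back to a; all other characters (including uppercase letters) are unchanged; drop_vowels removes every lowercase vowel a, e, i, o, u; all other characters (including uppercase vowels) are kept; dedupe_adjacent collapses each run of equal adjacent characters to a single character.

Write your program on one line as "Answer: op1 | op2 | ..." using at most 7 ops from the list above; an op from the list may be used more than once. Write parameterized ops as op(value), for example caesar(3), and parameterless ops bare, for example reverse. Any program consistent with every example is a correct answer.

caesar(19) | dedupe_adjacent | drop_vowels | take(4) | caesar(14) | caesar(3)

Check, running the answer program on each example:
  "vaxffbsqc" -> "otqyyuljv" -> "otqyuljv" -> "tqyljv" -> "tqyl" -> "hemz" -> "khpc"
  "bmyrh" -> "ufrka" -> "ufrka" -> "frk" -> "frk" -> "tfy" -> "wib"
  "rjawp" -> "kctpi" -> "kctpi" -> "kctp" -> "kctp" -> "yqhd" -> "btkg"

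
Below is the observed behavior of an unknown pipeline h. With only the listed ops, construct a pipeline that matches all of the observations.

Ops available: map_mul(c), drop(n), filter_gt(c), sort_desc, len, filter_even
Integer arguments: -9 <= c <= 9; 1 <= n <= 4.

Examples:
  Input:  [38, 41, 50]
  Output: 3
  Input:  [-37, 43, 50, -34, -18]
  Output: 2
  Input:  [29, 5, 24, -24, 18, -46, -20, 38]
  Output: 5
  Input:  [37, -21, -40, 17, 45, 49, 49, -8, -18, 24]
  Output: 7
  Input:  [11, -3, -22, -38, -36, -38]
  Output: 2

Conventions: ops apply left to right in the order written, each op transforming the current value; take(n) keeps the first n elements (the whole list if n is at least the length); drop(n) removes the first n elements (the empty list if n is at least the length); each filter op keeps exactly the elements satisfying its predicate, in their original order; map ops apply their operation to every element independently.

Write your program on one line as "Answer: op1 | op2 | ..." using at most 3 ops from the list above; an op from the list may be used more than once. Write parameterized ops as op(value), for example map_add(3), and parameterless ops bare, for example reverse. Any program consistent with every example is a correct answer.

sort_desc | filter_gt(-9) | len

Check, running the answer program on each example:
  [38, 41, 50] -> [50, 41, 38] -> [50, 41, 38] -> 3
  [-37, 43, 50, -34, -18] -> [50, 43, -18, -34, -37] -> [50, 43] -> 2
  [29, 5, 24, -24, 18, -46, -20, 38] -> [38, 29, 24, 18, 5, -20, -24, -46] -> [38, 29, 24, 18, 5] -> 5
  [37, -21, -40, 17, 45, 49, 49, -8, -18, 24] -> [49, 49, 45, 37, 24, 17, -8, -18, -21, -40] -> [49, 49, 45, 37, 24, 17, -8] -> 7
  [11, -3, -22, -38, -36, -38] -> [11, -3, -22, -36, -38, -38] -> [11, -3] -> 2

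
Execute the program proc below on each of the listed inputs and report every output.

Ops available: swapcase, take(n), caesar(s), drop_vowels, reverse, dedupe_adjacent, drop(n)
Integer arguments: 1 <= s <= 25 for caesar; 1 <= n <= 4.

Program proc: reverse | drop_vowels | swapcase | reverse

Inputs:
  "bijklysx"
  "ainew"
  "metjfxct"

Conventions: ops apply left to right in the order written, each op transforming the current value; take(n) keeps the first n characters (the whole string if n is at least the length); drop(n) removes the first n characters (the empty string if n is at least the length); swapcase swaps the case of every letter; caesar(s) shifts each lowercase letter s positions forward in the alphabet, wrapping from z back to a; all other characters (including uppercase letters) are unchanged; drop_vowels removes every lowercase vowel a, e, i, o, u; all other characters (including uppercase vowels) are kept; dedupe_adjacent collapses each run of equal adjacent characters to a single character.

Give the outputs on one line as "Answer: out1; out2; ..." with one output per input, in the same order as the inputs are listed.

"BJKLYSX"; "NW"; "MTJFXCT"

Execution, op by op:
  "bijklysx" -> "xsylkjib" -> "xsylkjb" -> "XSYLKJB" -> "BJKLYSX"
  "ainew" -> "wenia" -> "wn" -> "WN" -> "NW"
  "metjfxct" -> "tcxfjtem" -> "tcxfjtm" -> "TCXFJTM" -> "MTJFXCT"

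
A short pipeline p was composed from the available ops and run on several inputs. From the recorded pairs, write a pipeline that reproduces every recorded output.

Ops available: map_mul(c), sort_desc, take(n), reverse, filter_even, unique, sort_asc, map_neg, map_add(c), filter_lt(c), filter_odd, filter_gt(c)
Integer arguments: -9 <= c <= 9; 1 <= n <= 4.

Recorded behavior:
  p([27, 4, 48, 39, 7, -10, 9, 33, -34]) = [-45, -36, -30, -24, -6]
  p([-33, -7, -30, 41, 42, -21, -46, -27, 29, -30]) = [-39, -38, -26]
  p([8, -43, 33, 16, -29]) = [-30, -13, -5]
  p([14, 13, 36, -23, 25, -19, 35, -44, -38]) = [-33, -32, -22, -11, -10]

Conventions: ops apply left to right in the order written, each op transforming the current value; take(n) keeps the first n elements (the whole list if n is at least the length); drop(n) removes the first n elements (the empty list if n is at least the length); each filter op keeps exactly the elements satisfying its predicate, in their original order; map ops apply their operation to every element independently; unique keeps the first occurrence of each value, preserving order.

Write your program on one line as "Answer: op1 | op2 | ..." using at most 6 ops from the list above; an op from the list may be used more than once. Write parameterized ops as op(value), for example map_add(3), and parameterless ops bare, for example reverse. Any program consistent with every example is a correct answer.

map_neg | map_add(3) | sort_desc | reverse | filter_lt(-4)

Check, running the answer program on each example:
  [27, 4, 48, 39, 7, -10, 9, 33, -34] -> [-27, -4, -48, -39, -7, 10, -9, -33, 34] -> [-24, -1, -45, -36, -4, 13, -6, -30, 37] -> [37, 13, -1, -4, -6, -24, -30, -36, -45] -> [-45, -36, -30, -24, -6, -4, -1, 13, 37] -> [-45, -36, -30, -24, -6]
  [-33, -7, -30, 41, 42, -21, -46, -27, 29, -30] -> [33, 7, 30, -41, -42, 21, 46, 27, -29, 30] -> [36, 10, 33, -38, -39, 24, 49, 30, -26, 33] -> [49, 36, 33, 33, 30, 24, 10, -26, -38, -39] -> [-39, -38, -26, 10, 24, 30, 33, 33, 36, 49] -> [-39, -38, -26]
  [8, -43, 33, 16, -29] -> [-8, 43, -33, -16, 29] -> [-5, 46, -30, -13, 32] -> [46, 32, -5, -13, -30] -> [-30, -13, -5, 32, 46] -> [-30, -13, -5]
  [14, 13, 36, -23, 25, -19, 35, -44, -38] -> [-14, -13, -36, 23, -25, 19, -35, 44, 38] -> [-11, -10, -33, 26, -22, 22, -32, 47, 41] -> [47, 41, 26, 22, -10, -11, -22, -32, -33] -> [-33, -32, -22, -11, -10, 22, 26, 41, 47] -> [-33, -32, -22, -11, -10]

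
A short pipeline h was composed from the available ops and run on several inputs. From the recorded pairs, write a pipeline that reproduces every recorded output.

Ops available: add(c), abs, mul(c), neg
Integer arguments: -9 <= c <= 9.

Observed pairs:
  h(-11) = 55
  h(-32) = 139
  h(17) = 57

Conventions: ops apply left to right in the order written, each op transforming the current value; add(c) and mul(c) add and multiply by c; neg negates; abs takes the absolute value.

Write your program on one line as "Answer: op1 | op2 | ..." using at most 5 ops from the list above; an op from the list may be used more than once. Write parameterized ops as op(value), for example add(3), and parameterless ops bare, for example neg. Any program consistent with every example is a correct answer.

mul(4) | neg | add(4) | add(7) | abs

Check, running the answer program on each example:
  -11 -> -44 -> 44 -> 48 -> 55 -> 55
  -32 -> -128 -> 128 -> 132 -> 139 -> 139
  17 -> 68 -> -68 -> -64 -> -57 -> 57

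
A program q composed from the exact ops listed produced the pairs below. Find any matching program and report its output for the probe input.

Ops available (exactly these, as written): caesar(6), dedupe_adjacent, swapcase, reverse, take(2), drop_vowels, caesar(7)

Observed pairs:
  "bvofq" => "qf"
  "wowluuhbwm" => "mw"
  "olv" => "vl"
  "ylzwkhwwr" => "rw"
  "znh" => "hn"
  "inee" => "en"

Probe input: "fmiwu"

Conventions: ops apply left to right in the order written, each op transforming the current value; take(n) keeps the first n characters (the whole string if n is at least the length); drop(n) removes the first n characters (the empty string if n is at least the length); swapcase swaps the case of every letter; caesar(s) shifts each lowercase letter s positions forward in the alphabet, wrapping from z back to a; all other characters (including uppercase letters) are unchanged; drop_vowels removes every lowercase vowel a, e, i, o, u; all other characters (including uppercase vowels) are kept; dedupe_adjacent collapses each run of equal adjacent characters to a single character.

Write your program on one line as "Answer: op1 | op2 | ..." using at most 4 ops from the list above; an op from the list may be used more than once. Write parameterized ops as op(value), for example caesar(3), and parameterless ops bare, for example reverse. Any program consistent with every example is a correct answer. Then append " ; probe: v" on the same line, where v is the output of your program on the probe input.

dedupe_adjacent | reverse | take(2) ; probe: "uw"

Check, running the answer program on each example:
  "bvofq" -> "bvofq" -> "qfovb" -> "qf"
  "wowluuhbwm" -> "wowluhbwm" -> "mwbhulwow" -> "mw"
  "olv" -> "olv" -> "vlo" -> "vl"
  "ylzwkhwwr" -> "ylzwkhwr" -> "rwhkwzly" -> "rw"
  "znh" -> "znh" -> "hnz" -> "hn"
  "inee" -> "ine" -> "eni" -> "en"
  probe: "fmiwu" -> "fmiwu" -> "uwimf" -> "uw"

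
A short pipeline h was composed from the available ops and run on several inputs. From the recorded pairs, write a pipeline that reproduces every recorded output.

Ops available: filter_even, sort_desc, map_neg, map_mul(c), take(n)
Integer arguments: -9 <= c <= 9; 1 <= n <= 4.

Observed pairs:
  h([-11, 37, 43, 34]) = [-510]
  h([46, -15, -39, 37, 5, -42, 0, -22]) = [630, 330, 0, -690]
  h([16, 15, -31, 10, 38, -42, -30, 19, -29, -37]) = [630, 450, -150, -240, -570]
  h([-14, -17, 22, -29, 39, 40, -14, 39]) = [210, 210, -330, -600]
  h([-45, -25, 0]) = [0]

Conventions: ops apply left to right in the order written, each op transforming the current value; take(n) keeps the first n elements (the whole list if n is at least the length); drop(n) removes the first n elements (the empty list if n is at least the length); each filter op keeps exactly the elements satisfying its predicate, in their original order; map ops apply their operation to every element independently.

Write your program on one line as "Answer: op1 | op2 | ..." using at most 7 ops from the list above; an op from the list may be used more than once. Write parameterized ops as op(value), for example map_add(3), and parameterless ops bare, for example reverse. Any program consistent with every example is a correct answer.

filter_even | map_neg | map_mul(-3) | map_mul(5) | map_neg | sort_desc

Check, running the answer program on each example:
  [-11, 37, 43, 34] -> [34] -> [-34] -> [102] -> [510] -> [-510] -> [-510]
  [46, -15, -39, 37, 5, -42, 0, -22] -> [46, -42, 0, -22] -> [-46, 42, 0, 22] -> [138, -126, 0, -66] -> [690, -630, 0, -330] -> [-690, 630, 0, 330] -> [630, 330, 0, -690]
  [16, 15, -31, 10, 38, -42, -30, 19, -29, -37] -> [16, 10, 38, -42, -30] -> [-16, -10, -38, 42, 30] -> [48, 30, 114, -126, -90] -> [240, 150, 570, -630, -450] -> [-240, -150, -570, 630, 450] -> [630, 450, -150, -240, -570]
  [-14, -17, 22, -29, 39, 40, -14, 39] -> [-14, 22, 40, -14] -> [14, -22, -40, 14] -> [-42, 66, 120, -42] -> [-210, 330, 600, -210] -> [210, -330, -600, 210] -> [210, 210, -330, -600]
  [-45, -25, 0] -> [0] -> [0] -> [0] -> [0] -> [0] -> [0]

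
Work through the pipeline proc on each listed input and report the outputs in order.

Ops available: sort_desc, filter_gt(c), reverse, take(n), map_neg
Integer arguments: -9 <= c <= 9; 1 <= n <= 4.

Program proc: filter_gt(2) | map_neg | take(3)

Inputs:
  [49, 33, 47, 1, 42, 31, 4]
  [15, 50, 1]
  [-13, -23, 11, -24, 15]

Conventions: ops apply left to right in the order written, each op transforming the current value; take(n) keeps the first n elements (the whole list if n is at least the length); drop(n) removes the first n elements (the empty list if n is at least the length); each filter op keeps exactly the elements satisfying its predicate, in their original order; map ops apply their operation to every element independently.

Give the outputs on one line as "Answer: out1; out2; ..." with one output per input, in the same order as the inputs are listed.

[-49, -33, -47]; [-15, -50]; [-11, -15]

Execution, op by op:
  [49, 33, 47, 1, 42, 31, 4] -> [49, 33, 47, 42, 31, 4] -> [-49, -33, -47, -42, -31, -4] -> [-49, -33, -47]
  [15, 50, 1] -> [15, 50] -> [-15, -50] -> [-15, -50]
  [-13, -23, 11, -24, 15] -> [11, 15] -> [-11, -15] -> [-11, -15]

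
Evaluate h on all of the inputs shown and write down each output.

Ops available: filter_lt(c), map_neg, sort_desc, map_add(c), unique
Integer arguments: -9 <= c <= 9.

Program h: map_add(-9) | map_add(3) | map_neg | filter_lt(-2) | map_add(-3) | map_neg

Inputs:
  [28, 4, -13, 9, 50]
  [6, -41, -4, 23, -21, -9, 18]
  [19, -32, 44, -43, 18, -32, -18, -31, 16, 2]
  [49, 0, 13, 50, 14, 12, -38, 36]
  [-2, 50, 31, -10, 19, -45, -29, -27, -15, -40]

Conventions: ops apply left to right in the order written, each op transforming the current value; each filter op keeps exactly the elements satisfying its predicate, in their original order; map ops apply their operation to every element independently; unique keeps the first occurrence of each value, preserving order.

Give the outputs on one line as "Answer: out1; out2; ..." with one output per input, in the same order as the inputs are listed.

Execution, op by op:
  [28, 4, -13, 9, 50] -> [19, -5, -22, 0, 41] -> [22, -2, -19, 3, 44] -> [-22, 2, 19, -3, -44] -> [-22, -3, -44] -> [-25, -6, -47] -> [25, 6, 47]
  [6, -41, -4, 23, -21, -9, 18] -> [-3, -50, -13, 14, -30, -18, 9] -> [0, -47, -10, 17, -27, -15, 12] -> [0, 47, 10, -17, 27, 15, -12] -> [-17, -12] -> [-20, -15] -> [20, 15]
  [19, -32, 44, -43, 18, -32, -18, -31, 16, 2] -> [10, -41, 35, -52, 9, -41, -27, -40, 7, -7] -> [13, -38, 38, -49, 12, -38, -24, -37, 10, -4] -> [-13, 38, -38, 49, -12, 38, 24, 37, -10, 4] -> [-13, -38, -12, -10] -> [-16, -41, -15, -13] -> [16, 41, 15, 13]
  [49, 0, 13, 50, 14, 12, -38, 36] -> [40, -9, 4, 41, 5, 3, -47, 27] -> [43, -6, 7, 44, 8, 6, -44, 30] -> [-43, 6, -7, -44, -8, -6, 44, -30] -> [-43, -7, -44, -8, -6, -30] -> [-46, -10, -47, -11, -9, -33] -> [46, 10, 47, 11, 9, 33]
  [-2, 50, 31, -10, 19, -45, -29, -27, -15, -40] -> [-11, 41, 22, -19, 10, -54, -38, -36, -24, -49] -> [-8, 44, 25, -16, 13, -51, -35, -33, -21, -46] -> [8, -44, -25, 16, -13, 51, 35, 33, 21, 46] -> [-44, -25, -13] -> [-47, -28, -16] -> [47, 28, 16]

[25, 6, 47]; [20, 15]; [16, 41, 15, 13]; [46, 10, 47, 11, 9, 33]; [47, 28, 16]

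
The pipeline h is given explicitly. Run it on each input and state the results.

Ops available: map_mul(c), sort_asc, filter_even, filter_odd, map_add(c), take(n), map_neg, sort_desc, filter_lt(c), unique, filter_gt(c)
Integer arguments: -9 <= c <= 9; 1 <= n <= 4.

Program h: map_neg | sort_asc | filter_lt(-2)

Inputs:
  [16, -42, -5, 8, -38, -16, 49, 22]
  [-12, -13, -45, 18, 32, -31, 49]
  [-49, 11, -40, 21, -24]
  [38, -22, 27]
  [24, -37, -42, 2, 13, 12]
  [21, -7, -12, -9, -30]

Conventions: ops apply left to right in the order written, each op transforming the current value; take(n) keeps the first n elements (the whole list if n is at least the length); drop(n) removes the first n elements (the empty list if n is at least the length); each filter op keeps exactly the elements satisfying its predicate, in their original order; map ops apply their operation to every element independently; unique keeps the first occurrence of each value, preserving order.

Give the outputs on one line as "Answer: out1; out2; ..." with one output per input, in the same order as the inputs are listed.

Execution, op by op:
  [16, -42, -5, 8, -38, -16, 49, 22] -> [-16, 42, 5, -8, 38, 16, -49, -22] -> [-49, -22, -16, -8, 5, 16, 38, 42] -> [-49, -22, -16, -8]
  [-12, -13, -45, 18, 32, -31, 49] -> [12, 13, 45, -18, -32, 31, -49] -> [-49, -32, -18, 12, 13, 31, 45] -> [-49, -32, -18]
  [-49, 11, -40, 21, -24] -> [49, -11, 40, -21, 24] -> [-21, -11, 24, 40, 49] -> [-21, -11]
  [38, -22, 27] -> [-38, 22, -27] -> [-38, -27, 22] -> [-38, -27]
  [24, -37, -42, 2, 13, 12] -> [-24, 37, 42, -2, -13, -12] -> [-24, -13, -12, -2, 37, 42] -> [-24, -13, -12]
  [21, -7, -12, -9, -30] -> [-21, 7, 12, 9, 30] -> [-21, 7, 9, 12, 30] -> [-21]

[-49, -22, -16, -8]; [-49, -32, -18]; [-21, -11]; [-38, -27]; [-24, -13, -12]; [-21]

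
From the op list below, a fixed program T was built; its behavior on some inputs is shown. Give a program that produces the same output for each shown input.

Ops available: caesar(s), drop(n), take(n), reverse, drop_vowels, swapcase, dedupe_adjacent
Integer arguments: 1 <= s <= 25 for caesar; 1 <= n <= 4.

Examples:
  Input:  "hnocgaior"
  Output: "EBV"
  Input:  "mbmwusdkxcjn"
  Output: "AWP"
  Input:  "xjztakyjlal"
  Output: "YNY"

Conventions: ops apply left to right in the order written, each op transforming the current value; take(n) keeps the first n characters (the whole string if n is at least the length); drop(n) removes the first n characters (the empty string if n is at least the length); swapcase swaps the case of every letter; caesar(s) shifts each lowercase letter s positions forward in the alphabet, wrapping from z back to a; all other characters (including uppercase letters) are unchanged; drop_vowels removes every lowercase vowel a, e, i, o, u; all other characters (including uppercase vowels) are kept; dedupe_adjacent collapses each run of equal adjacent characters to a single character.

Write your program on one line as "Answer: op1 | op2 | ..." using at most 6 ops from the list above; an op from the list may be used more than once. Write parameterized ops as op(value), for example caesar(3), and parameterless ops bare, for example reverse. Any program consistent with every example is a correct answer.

caesar(11) | caesar(13) | reverse | caesar(15) | swapcase | take(3)

Check, running the answer program on each example:
  "hnocgaior" -> "syznrltzc" -> "flmaeygmp" -> "pmgyeamlf" -> "ebvntpbau" -> "EBVNTPBAU" -> "EBV"
  "mbmwusdkxcjn" -> "xmxhfdovinuy" -> "kzkusqbivahl" -> "lhavibqsukzk" -> "awpkxqfhjzoz" -> "AWPKXQFHJZOZ" -> "AWP"
  "xjztakyjlal" -> "iukelvjuwlw" -> "vhxryiwhjyj" -> "jyjhwiyrxhv" -> "ynywlxngmwk" -> "YNYWLXNGMWK" -> "YNY"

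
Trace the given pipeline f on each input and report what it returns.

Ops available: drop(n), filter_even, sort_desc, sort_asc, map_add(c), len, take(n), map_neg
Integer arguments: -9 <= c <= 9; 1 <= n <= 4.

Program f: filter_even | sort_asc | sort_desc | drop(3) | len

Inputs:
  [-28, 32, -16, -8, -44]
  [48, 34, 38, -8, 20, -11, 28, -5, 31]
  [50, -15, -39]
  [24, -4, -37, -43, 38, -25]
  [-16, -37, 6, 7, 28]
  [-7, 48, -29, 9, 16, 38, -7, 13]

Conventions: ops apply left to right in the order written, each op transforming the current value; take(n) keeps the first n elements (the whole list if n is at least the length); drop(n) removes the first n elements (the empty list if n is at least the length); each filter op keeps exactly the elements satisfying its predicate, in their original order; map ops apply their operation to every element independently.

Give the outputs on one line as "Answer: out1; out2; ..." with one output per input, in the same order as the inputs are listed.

2; 3; 0; 0; 0; 0

Execution, op by op:
  [-28, 32, -16, -8, -44] -> [-28, 32, -16, -8, -44] -> [-44, -28, -16, -8, 32] -> [32, -8, -16, -28, -44] -> [-28, -44] -> 2
  [48, 34, 38, -8, 20, -11, 28, -5, 31] -> [48, 34, 38, -8, 20, 28] -> [-8, 20, 28, 34, 38, 48] -> [48, 38, 34, 28, 20, -8] -> [28, 20, -8] -> 3
  [50, -15, -39] -> [50] -> [50] -> [50] -> [] -> 0
  [24, -4, -37, -43, 38, -25] -> [24, -4, 38] -> [-4, 24, 38] -> [38, 24, -4] -> [] -> 0
  [-16, -37, 6, 7, 28] -> [-16, 6, 28] -> [-16, 6, 28] -> [28, 6, -16] -> [] -> 0
  [-7, 48, -29, 9, 16, 38, -7, 13] -> [48, 16, 38] -> [16, 38, 48] -> [48, 38, 16] -> [] -> 0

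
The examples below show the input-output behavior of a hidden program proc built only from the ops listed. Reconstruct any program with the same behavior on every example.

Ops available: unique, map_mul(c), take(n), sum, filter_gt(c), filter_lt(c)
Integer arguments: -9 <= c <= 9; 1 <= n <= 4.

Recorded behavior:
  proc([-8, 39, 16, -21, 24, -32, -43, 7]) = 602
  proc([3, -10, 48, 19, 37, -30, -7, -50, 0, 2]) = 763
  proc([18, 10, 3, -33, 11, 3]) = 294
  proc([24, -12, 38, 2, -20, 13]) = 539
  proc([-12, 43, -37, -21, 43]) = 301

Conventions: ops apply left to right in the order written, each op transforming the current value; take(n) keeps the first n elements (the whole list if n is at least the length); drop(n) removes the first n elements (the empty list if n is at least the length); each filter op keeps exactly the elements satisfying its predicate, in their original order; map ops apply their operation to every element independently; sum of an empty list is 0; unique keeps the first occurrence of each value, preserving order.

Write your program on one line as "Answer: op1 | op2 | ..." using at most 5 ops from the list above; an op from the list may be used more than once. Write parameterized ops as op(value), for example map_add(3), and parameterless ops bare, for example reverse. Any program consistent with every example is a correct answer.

map_mul(7) | unique | filter_gt(-5) | sum

Check, running the answer program on each example:
  [-8, 39, 16, -21, 24, -32, -43, 7] -> [-56, 273, 112, -147, 168, -224, -301, 49] -> [-56, 273, 112, -147, 168, -224, -301, 49] -> [273, 112, 168, 49] -> 602
  [3, -10, 48, 19, 37, -30, -7, -50, 0, 2] -> [21, -70, 336, 133, 259, -210, -49, -350, 0, 14] -> [21, -70, 336, 133, 259, -210, -49, -350, 0, 14] -> [21, 336, 133, 259, 0, 14] -> 763
  [18, 10, 3, -33, 11, 3] -> [126, 70, 21, -231, 77, 21] -> [126, 70, 21, -231, 77] -> [126, 70, 21, 77] -> 294
  [24, -12, 38, 2, -20, 13] -> [168, -84, 266, 14, -140, 91] -> [168, -84, 266, 14, -140, 91] -> [168, 266, 14, 91] -> 539
  [-12, 43, -37, -21, 43] -> [-84, 301, -259, -147, 301] -> [-84, 301, -259, -147] -> [301] -> 301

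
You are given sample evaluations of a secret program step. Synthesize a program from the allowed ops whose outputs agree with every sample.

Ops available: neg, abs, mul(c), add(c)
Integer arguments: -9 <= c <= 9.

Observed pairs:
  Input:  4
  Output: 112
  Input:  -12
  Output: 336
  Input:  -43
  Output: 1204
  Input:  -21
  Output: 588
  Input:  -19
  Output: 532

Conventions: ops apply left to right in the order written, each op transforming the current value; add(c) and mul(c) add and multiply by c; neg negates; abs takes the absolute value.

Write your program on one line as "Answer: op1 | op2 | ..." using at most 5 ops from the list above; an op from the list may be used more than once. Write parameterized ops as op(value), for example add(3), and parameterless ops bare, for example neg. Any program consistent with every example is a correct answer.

abs | mul(-4) | mul(7) | abs

Check, running the answer program on each example:
  4 -> 4 -> -16 -> -112 -> 112
  -12 -> 12 -> -48 -> -336 -> 336
  -43 -> 43 -> -172 -> -1204 -> 1204
  -21 -> 21 -> -84 -> -588 -> 588
  -19 -> 19 -> -76 -> -532 -> 532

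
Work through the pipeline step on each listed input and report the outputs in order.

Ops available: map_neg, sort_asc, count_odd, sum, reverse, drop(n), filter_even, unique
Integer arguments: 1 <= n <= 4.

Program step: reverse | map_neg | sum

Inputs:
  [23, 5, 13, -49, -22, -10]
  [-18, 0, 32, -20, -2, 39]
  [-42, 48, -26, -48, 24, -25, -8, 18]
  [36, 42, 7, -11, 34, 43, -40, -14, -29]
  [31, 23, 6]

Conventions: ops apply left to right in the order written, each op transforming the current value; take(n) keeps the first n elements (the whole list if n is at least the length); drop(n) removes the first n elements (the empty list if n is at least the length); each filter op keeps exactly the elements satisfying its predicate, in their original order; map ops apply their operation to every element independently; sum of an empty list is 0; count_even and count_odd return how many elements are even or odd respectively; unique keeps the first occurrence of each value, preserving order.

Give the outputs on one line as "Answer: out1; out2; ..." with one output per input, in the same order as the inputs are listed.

40; -31; 59; -68; -60

Execution, op by op:
  [23, 5, 13, -49, -22, -10] -> [-10, -22, -49, 13, 5, 23] -> [10, 22, 49, -13, -5, -23] -> 40
  [-18, 0, 32, -20, -2, 39] -> [39, -2, -20, 32, 0, -18] -> [-39, 2, 20, -32, 0, 18] -> -31
  [-42, 48, -26, -48, 24, -25, -8, 18] -> [18, -8, -25, 24, -48, -26, 48, -42] -> [-18, 8, 25, -24, 48, 26, -48, 42] -> 59
  [36, 42, 7, -11, 34, 43, -40, -14, -29] -> [-29, -14, -40, 43, 34, -11, 7, 42, 36] -> [29, 14, 40, -43, -34, 11, -7, -42, -36] -> -68
  [31, 23, 6] -> [6, 23, 31] -> [-6, -23, -31] -> -60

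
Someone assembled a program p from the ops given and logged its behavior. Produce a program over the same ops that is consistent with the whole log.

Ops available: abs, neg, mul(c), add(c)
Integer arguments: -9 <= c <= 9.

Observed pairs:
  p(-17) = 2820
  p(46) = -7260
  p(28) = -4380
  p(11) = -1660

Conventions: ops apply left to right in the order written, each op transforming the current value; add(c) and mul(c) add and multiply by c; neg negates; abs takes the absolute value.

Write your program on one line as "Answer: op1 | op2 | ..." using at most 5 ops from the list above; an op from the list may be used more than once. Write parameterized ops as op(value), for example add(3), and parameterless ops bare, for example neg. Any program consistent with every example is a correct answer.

mul(8) | add(-5) | mul(-4) | mul(5)

Check, running the answer program on each example:
  -17 -> -136 -> -141 -> 564 -> 2820
  46 -> 368 -> 363 -> -1452 -> -7260
  28 -> 224 -> 219 -> -876 -> -4380
  11 -> 88 -> 83 -> -332 -> -1660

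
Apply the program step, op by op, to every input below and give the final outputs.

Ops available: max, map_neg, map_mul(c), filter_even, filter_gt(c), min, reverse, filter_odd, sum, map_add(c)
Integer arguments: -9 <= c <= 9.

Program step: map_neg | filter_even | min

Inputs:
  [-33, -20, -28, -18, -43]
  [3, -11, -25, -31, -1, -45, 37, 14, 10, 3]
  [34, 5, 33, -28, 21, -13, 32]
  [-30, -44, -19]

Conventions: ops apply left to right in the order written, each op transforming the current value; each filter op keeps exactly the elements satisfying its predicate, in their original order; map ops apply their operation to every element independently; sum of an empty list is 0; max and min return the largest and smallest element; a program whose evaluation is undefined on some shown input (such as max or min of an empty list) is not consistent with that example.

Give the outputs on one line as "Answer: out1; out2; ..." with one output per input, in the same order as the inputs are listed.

18; -14; -34; 30

Execution, op by op:
  [-33, -20, -28, -18, -43] -> [33, 20, 28, 18, 43] -> [20, 28, 18] -> 18
  [3, -11, -25, -31, -1, -45, 37, 14, 10, 3] -> [-3, 11, 25, 31, 1, 45, -37, -14, -10, -3] -> [-14, -10] -> -14
  [34, 5, 33, -28, 21, -13, 32] -> [-34, -5, -33, 28, -21, 13, -32] -> [-34, 28, -32] -> -34
  [-30, -44, -19] -> [30, 44, 19] -> [30, 44] -> 30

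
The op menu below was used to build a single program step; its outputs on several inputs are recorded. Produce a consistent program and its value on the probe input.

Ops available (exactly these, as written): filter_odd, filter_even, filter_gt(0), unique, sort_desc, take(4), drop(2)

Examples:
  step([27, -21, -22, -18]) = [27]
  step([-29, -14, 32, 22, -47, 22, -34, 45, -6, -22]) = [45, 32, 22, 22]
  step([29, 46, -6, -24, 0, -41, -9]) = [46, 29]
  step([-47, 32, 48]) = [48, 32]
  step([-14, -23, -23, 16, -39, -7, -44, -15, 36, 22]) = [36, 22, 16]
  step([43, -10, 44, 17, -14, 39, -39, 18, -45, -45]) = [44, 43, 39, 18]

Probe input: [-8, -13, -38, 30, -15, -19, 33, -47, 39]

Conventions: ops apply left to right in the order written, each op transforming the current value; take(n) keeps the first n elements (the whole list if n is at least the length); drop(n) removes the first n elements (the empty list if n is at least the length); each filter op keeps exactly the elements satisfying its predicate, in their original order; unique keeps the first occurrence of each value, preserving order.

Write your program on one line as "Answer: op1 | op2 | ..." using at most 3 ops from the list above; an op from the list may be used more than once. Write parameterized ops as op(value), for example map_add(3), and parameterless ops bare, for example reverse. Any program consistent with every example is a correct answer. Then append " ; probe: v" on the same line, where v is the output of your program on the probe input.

sort_desc | take(4) | filter_gt(0) ; probe: [39, 33, 30]

Check, running the answer program on each example:
  [27, -21, -22, -18] -> [27, -18, -21, -22] -> [27, -18, -21, -22] -> [27]
  [-29, -14, 32, 22, -47, 22, -34, 45, -6, -22] -> [45, 32, 22, 22, -6, -14, -22, -29, -34, -47] -> [45, 32, 22, 22] -> [45, 32, 22, 22]
  [29, 46, -6, -24, 0, -41, -9] -> [46, 29, 0, -6, -9, -24, -41] -> [46, 29, 0, -6] -> [46, 29]
  [-47, 32, 48] -> [48, 32, -47] -> [48, 32, -47] -> [48, 32]
  [-14, -23, -23, 16, -39, -7, -44, -15, 36, 22] -> [36, 22, 16, -7, -14, -15, -23, -23, -39, -44] -> [36, 22, 16, -7] -> [36, 22, 16]
  [43, -10, 44, 17, -14, 39, -39, 18, -45, -45] -> [44, 43, 39, 18, 17, -10, -14, -39, -45, -45] -> [44, 43, 39, 18] -> [44, 43, 39, 18]
  probe: [-8, -13, -38, 30, -15, -19, 33, -47, 39] -> [39, 33, 30, -8, -13, -15, -19, -38, -47] -> [39, 33, 30, -8] -> [39, 33, 30]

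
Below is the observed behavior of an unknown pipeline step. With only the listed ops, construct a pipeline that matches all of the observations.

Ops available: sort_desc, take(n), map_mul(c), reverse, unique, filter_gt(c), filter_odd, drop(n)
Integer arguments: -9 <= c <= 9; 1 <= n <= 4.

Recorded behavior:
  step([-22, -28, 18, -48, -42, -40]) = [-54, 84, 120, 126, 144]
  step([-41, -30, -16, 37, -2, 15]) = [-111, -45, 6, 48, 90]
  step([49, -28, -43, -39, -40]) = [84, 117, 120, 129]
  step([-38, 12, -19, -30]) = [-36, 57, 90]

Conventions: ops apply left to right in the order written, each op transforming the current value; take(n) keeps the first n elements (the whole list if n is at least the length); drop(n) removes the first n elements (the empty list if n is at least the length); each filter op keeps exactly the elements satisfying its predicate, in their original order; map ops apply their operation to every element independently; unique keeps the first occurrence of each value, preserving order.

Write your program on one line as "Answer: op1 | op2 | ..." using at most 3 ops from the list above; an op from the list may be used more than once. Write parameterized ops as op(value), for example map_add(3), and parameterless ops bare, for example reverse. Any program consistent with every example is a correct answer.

drop(1) | sort_desc | map_mul(-3)

Check, running the answer program on each example:
  [-22, -28, 18, -48, -42, -40] -> [-28, 18, -48, -42, -40] -> [18, -28, -40, -42, -48] -> [-54, 84, 120, 126, 144]
  [-41, -30, -16, 37, -2, 15] -> [-30, -16, 37, -2, 15] -> [37, 15, -2, -16, -30] -> [-111, -45, 6, 48, 90]
  [49, -28, -43, -39, -40] -> [-28, -43, -39, -40] -> [-28, -39, -40, -43] -> [84, 117, 120, 129]
  [-38, 12, -19, -30] -> [12, -19, -30] -> [12, -19, -30] -> [-36, 57, 90]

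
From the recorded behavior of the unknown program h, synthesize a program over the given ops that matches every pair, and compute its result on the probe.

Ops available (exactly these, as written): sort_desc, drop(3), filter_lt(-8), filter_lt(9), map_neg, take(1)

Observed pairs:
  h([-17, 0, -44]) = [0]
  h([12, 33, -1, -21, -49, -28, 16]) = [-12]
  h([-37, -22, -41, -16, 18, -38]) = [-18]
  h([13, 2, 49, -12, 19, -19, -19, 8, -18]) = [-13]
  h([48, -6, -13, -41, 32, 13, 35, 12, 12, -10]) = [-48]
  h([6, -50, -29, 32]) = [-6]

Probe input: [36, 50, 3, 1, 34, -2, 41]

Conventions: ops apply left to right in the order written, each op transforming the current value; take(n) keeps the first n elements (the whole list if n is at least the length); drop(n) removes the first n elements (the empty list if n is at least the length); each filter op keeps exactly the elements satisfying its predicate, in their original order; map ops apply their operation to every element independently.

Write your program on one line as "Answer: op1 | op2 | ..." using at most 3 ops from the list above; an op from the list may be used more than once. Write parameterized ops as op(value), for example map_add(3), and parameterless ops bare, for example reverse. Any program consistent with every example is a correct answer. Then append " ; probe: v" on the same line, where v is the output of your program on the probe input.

map_neg | filter_lt(9) | take(1) ; probe: [-36]

Check, running the answer program on each example:
  [-17, 0, -44] -> [17, 0, 44] -> [0] -> [0]
  [12, 33, -1, -21, -49, -28, 16] -> [-12, -33, 1, 21, 49, 28, -16] -> [-12, -33, 1, -16] -> [-12]
  [-37, -22, -41, -16, 18, -38] -> [37, 22, 41, 16, -18, 38] -> [-18] -> [-18]
  [13, 2, 49, -12, 19, -19, -19, 8, -18] -> [-13, -2, -49, 12, -19, 19, 19, -8, 18] -> [-13, -2, -49, -19, -8] -> [-13]
  [48, -6, -13, -41, 32, 13, 35, 12, 12, -10] -> [-48, 6, 13, 41, -32, -13, -35, -12, -12, 10] -> [-48, 6, -32, -13, -35, -12, -12] -> [-48]
  [6, -50, -29, 32] -> [-6, 50, 29, -32] -> [-6, -32] -> [-6]
  probe: [36, 50, 3, 1, 34, -2, 41] -> [-36, -50, -3, -1, -34, 2, -41] -> [-36, -50, -3, -1, -34, 2, -41] -> [-36]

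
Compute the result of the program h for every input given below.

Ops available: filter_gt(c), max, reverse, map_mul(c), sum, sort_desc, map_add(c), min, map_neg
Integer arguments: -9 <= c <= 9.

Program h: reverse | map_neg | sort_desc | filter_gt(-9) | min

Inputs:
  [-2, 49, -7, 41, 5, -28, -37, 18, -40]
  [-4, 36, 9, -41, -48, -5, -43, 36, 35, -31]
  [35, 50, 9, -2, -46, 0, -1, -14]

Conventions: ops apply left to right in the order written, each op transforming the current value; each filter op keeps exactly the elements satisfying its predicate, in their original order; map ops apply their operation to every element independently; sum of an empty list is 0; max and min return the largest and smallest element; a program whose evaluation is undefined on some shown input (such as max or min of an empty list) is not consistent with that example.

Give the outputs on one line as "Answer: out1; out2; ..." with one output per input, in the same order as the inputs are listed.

Execution, op by op:
  [-2, 49, -7, 41, 5, -28, -37, 18, -40] -> [-40, 18, -37, -28, 5, 41, -7, 49, -2] -> [40, -18, 37, 28, -5, -41, 7, -49, 2] -> [40, 37, 28, 7, 2, -5, -18, -41, -49] -> [40, 37, 28, 7, 2, -5] -> -5
  [-4, 36, 9, -41, -48, -5, -43, 36, 35, -31] -> [-31, 35, 36, -43, -5, -48, -41, 9, 36, -4] -> [31, -35, -36, 43, 5, 48, 41, -9, -36, 4] -> [48, 43, 41, 31, 5, 4, -9, -35, -36, -36] -> [48, 43, 41, 31, 5, 4] -> 4
  [35, 50, 9, -2, -46, 0, -1, -14] -> [-14, -1, 0, -46, -2, 9, 50, 35] -> [14, 1, 0, 46, 2, -9, -50, -35] -> [46, 14, 2, 1, 0, -9, -35, -50] -> [46, 14, 2, 1, 0] -> 0

-5; 4; 0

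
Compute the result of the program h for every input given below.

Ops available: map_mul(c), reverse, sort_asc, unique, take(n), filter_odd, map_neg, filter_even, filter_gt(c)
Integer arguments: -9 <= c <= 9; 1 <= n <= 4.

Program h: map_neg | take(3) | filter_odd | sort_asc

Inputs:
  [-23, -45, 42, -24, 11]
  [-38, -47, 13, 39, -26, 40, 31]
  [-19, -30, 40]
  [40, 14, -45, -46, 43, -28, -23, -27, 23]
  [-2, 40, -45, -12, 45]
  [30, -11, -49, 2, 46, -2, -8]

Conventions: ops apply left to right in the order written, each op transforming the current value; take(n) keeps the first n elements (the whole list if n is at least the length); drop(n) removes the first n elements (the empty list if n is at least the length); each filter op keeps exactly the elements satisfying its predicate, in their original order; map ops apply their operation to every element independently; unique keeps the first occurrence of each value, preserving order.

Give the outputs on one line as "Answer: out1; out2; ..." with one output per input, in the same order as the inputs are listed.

Execution, op by op:
  [-23, -45, 42, -24, 11] -> [23, 45, -42, 24, -11] -> [23, 45, -42] -> [23, 45] -> [23, 45]
  [-38, -47, 13, 39, -26, 40, 31] -> [38, 47, -13, -39, 26, -40, -31] -> [38, 47, -13] -> [47, -13] -> [-13, 47]
  [-19, -30, 40] -> [19, 30, -40] -> [19, 30, -40] -> [19] -> [19]
  [40, 14, -45, -46, 43, -28, -23, -27, 23] -> [-40, -14, 45, 46, -43, 28, 23, 27, -23] -> [-40, -14, 45] -> [45] -> [45]
  [-2, 40, -45, -12, 45] -> [2, -40, 45, 12, -45] -> [2, -40, 45] -> [45] -> [45]
  [30, -11, -49, 2, 46, -2, -8] -> [-30, 11, 49, -2, -46, 2, 8] -> [-30, 11, 49] -> [11, 49] -> [11, 49]

[23, 45]; [-13, 47]; [19]; [45]; [45]; [11, 49]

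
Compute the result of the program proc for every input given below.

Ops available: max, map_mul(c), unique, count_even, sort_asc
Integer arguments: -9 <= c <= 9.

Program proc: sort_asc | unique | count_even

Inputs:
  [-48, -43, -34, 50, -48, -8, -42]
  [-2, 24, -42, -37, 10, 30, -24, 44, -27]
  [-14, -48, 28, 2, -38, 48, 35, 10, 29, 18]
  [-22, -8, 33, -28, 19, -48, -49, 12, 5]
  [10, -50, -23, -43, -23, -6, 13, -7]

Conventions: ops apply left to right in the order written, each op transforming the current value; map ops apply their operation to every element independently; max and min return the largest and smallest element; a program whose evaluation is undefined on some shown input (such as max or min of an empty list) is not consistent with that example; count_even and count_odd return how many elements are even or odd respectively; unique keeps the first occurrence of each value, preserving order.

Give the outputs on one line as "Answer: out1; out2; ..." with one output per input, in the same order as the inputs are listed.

Execution, op by op:
  [-48, -43, -34, 50, -48, -8, -42] -> [-48, -48, -43, -42, -34, -8, 50] -> [-48, -43, -42, -34, -8, 50] -> 5
  [-2, 24, -42, -37, 10, 30, -24, 44, -27] -> [-42, -37, -27, -24, -2, 10, 24, 30, 44] -> [-42, -37, -27, -24, -2, 10, 24, 30, 44] -> 7
  [-14, -48, 28, 2, -38, 48, 35, 10, 29, 18] -> [-48, -38, -14, 2, 10, 18, 28, 29, 35, 48] -> [-48, -38, -14, 2, 10, 18, 28, 29, 35, 48] -> 8
  [-22, -8, 33, -28, 19, -48, -49, 12, 5] -> [-49, -48, -28, -22, -8, 5, 12, 19, 33] -> [-49, -48, -28, -22, -8, 5, 12, 19, 33] -> 5
  [10, -50, -23, -43, -23, -6, 13, -7] -> [-50, -43, -23, -23, -7, -6, 10, 13] -> [-50, -43, -23, -7, -6, 10, 13] -> 3

5; 7; 8; 5; 3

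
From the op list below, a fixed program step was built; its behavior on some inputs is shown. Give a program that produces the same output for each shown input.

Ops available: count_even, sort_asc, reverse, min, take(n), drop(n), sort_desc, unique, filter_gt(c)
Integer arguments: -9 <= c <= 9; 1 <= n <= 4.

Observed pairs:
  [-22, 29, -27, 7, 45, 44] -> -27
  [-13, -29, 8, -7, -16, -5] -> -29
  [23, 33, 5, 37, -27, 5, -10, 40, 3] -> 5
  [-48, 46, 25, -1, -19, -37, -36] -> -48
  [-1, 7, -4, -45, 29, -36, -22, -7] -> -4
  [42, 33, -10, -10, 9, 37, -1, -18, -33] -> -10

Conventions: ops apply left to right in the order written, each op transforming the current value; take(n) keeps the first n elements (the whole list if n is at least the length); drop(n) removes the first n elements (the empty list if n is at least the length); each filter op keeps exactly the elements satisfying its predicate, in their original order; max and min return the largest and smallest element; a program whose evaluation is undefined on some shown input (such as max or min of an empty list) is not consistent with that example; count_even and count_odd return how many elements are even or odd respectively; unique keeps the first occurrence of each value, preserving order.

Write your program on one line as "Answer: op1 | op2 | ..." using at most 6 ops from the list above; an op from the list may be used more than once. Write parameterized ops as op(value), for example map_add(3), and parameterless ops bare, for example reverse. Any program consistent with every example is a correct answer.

take(3) | reverse | sort_desc | reverse | min

Check, running the answer program on each example:
  [-22, 29, -27, 7, 45, 44] -> [-22, 29, -27] -> [-27, 29, -22] -> [29, -22, -27] -> [-27, -22, 29] -> -27
  [-13, -29, 8, -7, -16, -5] -> [-13, -29, 8] -> [8, -29, -13] -> [8, -13, -29] -> [-29, -13, 8] -> -29
  [23, 33, 5, 37, -27, 5, -10, 40, 3] -> [23, 33, 5] -> [5, 33, 23] -> [33, 23, 5] -> [5, 23, 33] -> 5
  [-48, 46, 25, -1, -19, -37, -36] -> [-48, 46, 25] -> [25, 46, -48] -> [46, 25, -48] -> [-48, 25, 46] -> -48
  [-1, 7, -4, -45, 29, -36, -22, -7] -> [-1, 7, -4] -> [-4, 7, -1] -> [7, -1, -4] -> [-4, -1, 7] -> -4
  [42, 33, -10, -10, 9, 37, -1, -18, -33] -> [42, 33, -10] -> [-10, 33, 42] -> [42, 33, -10] -> [-10, 33, 42] -> -10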